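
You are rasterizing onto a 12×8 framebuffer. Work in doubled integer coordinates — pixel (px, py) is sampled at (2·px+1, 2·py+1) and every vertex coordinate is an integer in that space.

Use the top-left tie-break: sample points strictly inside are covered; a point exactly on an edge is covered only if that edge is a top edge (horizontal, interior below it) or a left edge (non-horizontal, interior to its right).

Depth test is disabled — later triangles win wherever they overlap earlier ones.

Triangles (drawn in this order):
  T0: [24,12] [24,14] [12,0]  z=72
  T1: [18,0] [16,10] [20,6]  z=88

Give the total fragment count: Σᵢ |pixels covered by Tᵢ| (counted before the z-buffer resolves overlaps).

T0:
  2·area = 24
  edge (24, 12)→(24, 14): d=(0,2) right/bottom  bias=-1
  edge (24, 14)→(12, 0): d=(-12,-14) top-left  bias=+0
  edge (12, 0)→(24, 12): d=(12,12) right/bottom  bias=-1
    (6,0)@(13, 1): e=[22,2,0] → .  [on edge]
    (7,1)@(15, 3): e=[18,6,0] → .  [on edge]
    (8,2)@(17, 5): e=[14,10,0] → .  [on edge]
    (9,3)@(19, 7): e=[10,14,0] → .  [on edge]
    (10,4)@(21, 9): e=[6,18,0] → .  [on edge]
    (11,5)@(23, 11): e=[2,22,0] → .  [on edge]
  covered (0 px):
    . . . . . . . . . . . .
    . . . . . . . . . . . .
    . . . . . . . . . . . .
    . . . . . . . . . . . .
    . . . . . . . . . . . .
    . . . . . . . . . . . .
    . . . . . . . . . . . .
    . . . . . . . . . . . .
T1:
  2·area = 32  (B↔C swapped to make it positive)
  edge (18, 0)→(20, 6): d=(2,6) right/bottom  bias=-1
  edge (20, 6)→(16, 10): d=(-4,4) right/bottom  bias=-1
  edge (16, 10)→(18, 0): d=(2,-10) top-left  bias=+0
    (9,1)@(19, 3): e=[0,16,16] → .  [on edge]
    (11,1)@(23, 3): e=[-24,0,56] → .  [on edge]
    (8,2)@(17, 5): e=[16,16,0] → X  [on edge]
    (9,2)@(19, 5): e=[4,8,20] → X
    (10,2)@(21, 5): e=[-8,0,40] → .  [on edge]
    (8,3)@(17, 7): e=[20,8,4] → X
    (9,3)@(19, 7): e=[8,0,24] → .  [on edge]
    (8,4)@(17, 9): e=[24,0,8] → .  [on edge]
    (10,4)@(21, 9): e=[0,-16,48] → .  [on edge]
    (7,5)@(15, 11): e=[40,0,-8] → .  [on edge]
    (6,6)@(13, 13): e=[56,0,-24] → .  [on edge]
    (5,7)@(11, 15): e=[72,0,-40] → .  [on edge]
    (7,7)@(15, 15): e=[48,-16,0] → .  [on edge]
    (11,7)@(23, 15): e=[0,-48,80] → .  [on edge]
  covered (3 px):
    . . . . . . . . . . . .
    . . . . . . . . . . . .
    . . . . . . . . X X . .
    . . . . . . . . X . . .
    . . . . . . . . . . . .
    . . . . . . . . . . . .
    . . . . . . . . . . . .
    . . . . . . . . . . . .

Result: 3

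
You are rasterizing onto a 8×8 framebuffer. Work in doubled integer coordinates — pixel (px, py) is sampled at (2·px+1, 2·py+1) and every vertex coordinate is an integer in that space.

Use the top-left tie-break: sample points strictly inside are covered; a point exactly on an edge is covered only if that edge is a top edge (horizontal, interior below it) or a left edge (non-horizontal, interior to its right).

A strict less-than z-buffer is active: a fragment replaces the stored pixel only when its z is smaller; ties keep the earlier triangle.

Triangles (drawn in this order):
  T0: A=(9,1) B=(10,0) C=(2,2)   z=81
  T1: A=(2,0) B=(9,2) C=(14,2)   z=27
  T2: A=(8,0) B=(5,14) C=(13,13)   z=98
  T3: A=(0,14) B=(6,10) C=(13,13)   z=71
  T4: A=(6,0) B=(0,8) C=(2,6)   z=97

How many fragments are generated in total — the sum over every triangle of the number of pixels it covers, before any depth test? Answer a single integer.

T0:
  2·area = 6  (B↔C swapped to make it positive)
  edge (9, 1)→(2, 2): d=(-7,1) right/bottom  bias=-1
  edge (2, 2)→(10, 0): d=(8,-2) top-left  bias=+0
  edge (10, 0)→(9, 1): d=(-1,1) right/bottom  bias=-1
    (3,0)@(7, 1): e=[2,2,2] → █
    (4,0)@(9, 1): e=[0,6,0] → ·  [on edge]
    (3,1)@(7, 3): e=[-12,18,0] → ·  [on edge]
    (2,2)@(5, 5): e=[-24,30,0] → ·  [on edge]
    (1,3)@(3, 7): e=[-36,42,0] → ·  [on edge]
    (0,4)@(1, 9): e=[-48,54,0] → ·  [on edge]
  covered (1 px):
    · · · █ · · · ·
    · · · · · · · ·
    · · · · · · · ·
    · · · · · · · ·
    · · · · · · · ·
    · · · · · · · ·
    · · · · · · · ·
    · · · · · · · ·
T1:
  2·area = 10  (B↔C swapped to make it positive)
  edge (2, 0)→(14, 2): d=(12,2) right/bottom  bias=-1
  edge (14, 2)→(9, 2): d=(-5,0) right/bottom  bias=-1
  edge (9, 2)→(2, 0): d=(-7,-2) top-left  bias=+0
    (3,0)@(7, 1): e=[2,5,3] → █
    (4,0)@(9, 1): e=[-2,5,7] → ·
    (3,1)@(7, 3): e=[26,-5,-11] → ·
  covered (1 px):
    · · · █ · · · ·
    · · · · · · · ·
    · · · · · · · ·
    · · · · · · · ·
    · · · · · · · ·
    · · · · · · · ·
    · · · · · · · ·
    · · · · · · · ·
T2:
  2·area = 109  (B↔C swapped to make it positive)
  edge (8, 0)→(13, 13): d=(5,13) right/bottom  bias=-1
  edge (13, 13)→(5, 14): d=(-8,1) right/bottom  bias=-1
  edge (5, 14)→(8, 0): d=(3,-14) top-left  bias=+0
    (4,1)@(9, 3): e=[2,84,23] → █
    (5,1)@(11, 3): e=[-24,82,51] → ·
    (3,2)@(7, 5): e=[38,70,1] → █
    (5,2)@(11, 5): e=[-14,66,57] → ·
    (3,3)@(7, 7): e=[48,54,7] → █
    (5,3)@(11, 7): e=[-4,50,63] → ·
    (3,4)@(7, 9): e=[58,38,13] → █
    (5,4)@(11, 9): e=[6,34,69] → █
    (6,4)@(13, 9): e=[-20,32,97] → ·
    (3,5)@(7, 11): e=[68,22,19] → █
    (6,5)@(13, 11): e=[-10,16,103] → ·
    (3,6)@(7, 13): e=[78,6,25] → █
    (6,6)@(13, 13): e=[0,0,109] → ·  [on edge]
  covered (14 px):
    · · · · · · · ·
    · · · · █ · · ·
    · · · █ █ · · ·
    · · · █ █ · · ·
    · · · █ █ █ · ·
    · · · █ █ █ · ·
    · · · █ █ █ · ·
    · · · · · · · ·
T3:
  2·area = 46
  edge (0, 14)→(6, 10): d=(6,-4) top-left  bias=+0
  edge (6, 10)→(13, 13): d=(7,3) right/bottom  bias=-1
  edge (13, 13)→(0, 14): d=(-13,1) right/bottom  bias=-1
    (2,5)@(5, 11): e=[2,10,34] → █
    (3,5)@(7, 11): e=[10,4,32] → █
    (4,5)@(9, 11): e=[18,-2,30] → ·
    (1,6)@(3, 13): e=[6,30,10] → █
    (4,6)@(9, 13): e=[30,12,4] → █
    (5,6)@(11, 13): e=[38,6,2] → █
    (6,6)@(13, 13): e=[46,0,0] → ·  [on edge]
    (1,7)@(3, 15): e=[18,44,-16] → ·
    (2,7)@(5, 15): e=[26,38,-18] → ·
    (3,7)@(7, 15): e=[34,32,-20] → ·
    (4,7)@(9, 15): e=[42,26,-22] → ·
    (5,7)@(11, 15): e=[50,20,-24] → ·
  covered (7 px):
    · · · · · · · ·
    · · · · · · · ·
    · · · · · · · ·
    · · · · · · · ·
    · · · · · · · ·
    · · █ █ · · · ·
    · █ █ █ █ █ · ·
    · · · · · · · ·
T4:
  2·area = 4  (B↔C swapped to make it positive)
  edge (6, 0)→(2, 6): d=(-4,6) right/bottom  bias=-1
  edge (2, 6)→(0, 8): d=(-2,2) right/bottom  bias=-1
  edge (0, 8)→(6, 0): d=(6,-8) top-left  bias=+0
    (3,0)@(7, 1): e=[-10,0,14] → ·  [on edge]
    (2,1)@(5, 3): e=[-6,0,10] → ·  [on edge]
    (1,2)@(3, 5): e=[-2,0,6] → ·  [on edge]
    (0,3)@(1, 7): e=[2,0,2] → ·  [on edge]
  covered (0 px):
    · · · · · · · ·
    · · · · · · · ·
    · · · · · · · ·
    · · · · · · · ·
    · · · · · · · ·
    · · · · · · · ·
    · · · · · · · ·
    · · · · · · · ·

Final: 23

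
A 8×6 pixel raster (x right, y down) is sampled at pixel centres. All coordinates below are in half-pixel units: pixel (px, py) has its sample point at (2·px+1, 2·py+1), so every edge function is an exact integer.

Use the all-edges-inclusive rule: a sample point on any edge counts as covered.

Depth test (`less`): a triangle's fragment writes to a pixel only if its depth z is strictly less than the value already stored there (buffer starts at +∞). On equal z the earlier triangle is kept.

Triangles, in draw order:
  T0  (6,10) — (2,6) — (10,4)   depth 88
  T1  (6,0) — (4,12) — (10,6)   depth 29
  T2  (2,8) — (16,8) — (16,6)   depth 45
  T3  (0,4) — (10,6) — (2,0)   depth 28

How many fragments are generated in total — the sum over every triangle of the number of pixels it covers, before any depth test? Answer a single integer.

T0:
  2·area = 40
  edge (6, 10)→(2, 6): d=(-4,-4) inclusive
  edge (2, 6)→(10, 4): d=(8,-2) inclusive
  edge (10, 4)→(6, 10): d=(-4,6) inclusive
    (0,2)@(1, 5): e=[0,-10,50] → ·  [on edge]
    (3,2)@(7, 5): e=[24,2,14] → █
    (4,2)@(9, 5): e=[32,6,2] → █
    (5,2)@(11, 5): e=[40,10,-10] → ·
    (1,3)@(3, 7): e=[0,10,30] → █  [on edge]
    (2,3)@(5, 7): e=[8,14,18] → █
    (4,3)@(9, 7): e=[24,22,-6] → ·
    (1,4)@(3, 9): e=[-8,26,22] → ·
    (2,4)@(5, 9): e=[0,30,10] → █  [on edge]
    (3,4)@(7, 9): e=[8,34,-2] → ·
    (2,5)@(5, 11): e=[-8,46,2] → ·
    (3,5)@(7, 11): e=[0,50,-10] → ·  [on edge]
  covered (6 px):
    · · · · · · · ·
    · · · · · · · ·
    · · · █ █ · · ·
    · █ █ █ · · · ·
    · · █ · · · · ·
    · · · · · · · ·
T1:
  2·area = 60  (B↔C swapped to make it positive)
  edge (6, 0)→(10, 6): d=(4,6) inclusive
  edge (10, 6)→(4, 12): d=(-6,6) inclusive
  edge (4, 12)→(6, 0): d=(2,-12) inclusive
    (7,0)@(15, 1): e=[-50,0,110] → ·  [on edge]
    (3,1)@(7, 3): e=[6,36,18] → █
    (4,1)@(9, 3): e=[-6,24,42] → ·
    (6,1)@(13, 3): e=[-30,0,90] → ·  [on edge]
    (3,2)@(7, 5): e=[14,24,22] → █
    (4,2)@(9, 5): e=[2,12,46] → █
    (5,2)@(11, 5): e=[-10,0,70] → ·  [on edge]
    (2,3)@(5, 7): e=[34,24,2] → █
    (4,3)@(9, 7): e=[10,0,50] → █  [on edge]
    (5,3)@(11, 7): e=[-2,-12,74] → ·
    (2,4)@(5, 9): e=[42,12,6] → █
    (3,4)@(7, 9): e=[30,0,30] → █  [on edge]
    (2,5)@(5, 11): e=[50,0,10] → █  [on edge]
  covered (9 px):
    · · · · · · · ·
    · · · █ · · · ·
    · · · █ █ · · ·
    · · █ █ █ · · ·
    · · █ █ · · · ·
    · · █ · · · · ·
T2:
  2·area = 28  (B↔C swapped to make it positive)
  edge (2, 8)→(16, 6): d=(14,-2) inclusive
  edge (16, 6)→(16, 8): d=(0,2) inclusive
  edge (16, 8)→(2, 8): d=(-14,0) inclusive
    (4,3)@(9, 7): e=[0,14,14] → █  [on edge]
    (5,3)@(11, 7): e=[4,10,14] → █
    (6,3)@(13, 7): e=[8,6,14] → █
    (7,3)@(15, 7): e=[12,2,14] → █
    (4,4)@(9, 9): e=[28,14,-14] → ·
    (5,4)@(11, 9): e=[32,10,-14] → ·
    (6,4)@(13, 9): e=[36,6,-14] → ·
    (7,4)@(15, 9): e=[40,2,-14] → ·
  covered (4 px):
    · · · · · · · ·
    · · · · · · · ·
    · · · · · · · ·
    · · · · █ █ █ █
    · · · · · · · ·
    · · · · · · · ·
T3:
  2·area = 44  (B↔C swapped to make it positive)
  edge (0, 4)→(2, 0): d=(2,-4) inclusive
  edge (2, 0)→(10, 6): d=(8,6) inclusive
  edge (10, 6)→(0, 4): d=(-10,-2) inclusive
    (1,0)@(3, 1): e=[6,2,36] → █
    (2,0)@(5, 1): e=[14,-10,40] → ·
    (0,1)@(1, 3): e=[2,30,12] → █
    (2,1)@(5, 3): e=[18,6,20] → █
    (3,1)@(7, 3): e=[26,-6,24] → ·
    (0,2)@(1, 5): e=[6,46,-8] → ·
    (1,2)@(3, 5): e=[14,34,-4] → ·
    (2,2)@(5, 5): e=[22,22,0] → █  [on edge]
    (3,2)@(7, 5): e=[30,10,4] → █
    (4,2)@(9, 5): e=[38,-2,8] → ·
    (2,3)@(5, 7): e=[26,38,-20] → ·
    (3,3)@(7, 7): e=[34,26,-16] → ·
    (7,3)@(15, 7): e=[66,-22,0] → ·  [on edge]
  covered (6 px):
    · █ · · · · · ·
    █ █ █ · · · · ·
    · · █ █ · · · ·
    · · · · · · · ·
    · · · · · · · ·
    · · · · · · · ·

Answer: 25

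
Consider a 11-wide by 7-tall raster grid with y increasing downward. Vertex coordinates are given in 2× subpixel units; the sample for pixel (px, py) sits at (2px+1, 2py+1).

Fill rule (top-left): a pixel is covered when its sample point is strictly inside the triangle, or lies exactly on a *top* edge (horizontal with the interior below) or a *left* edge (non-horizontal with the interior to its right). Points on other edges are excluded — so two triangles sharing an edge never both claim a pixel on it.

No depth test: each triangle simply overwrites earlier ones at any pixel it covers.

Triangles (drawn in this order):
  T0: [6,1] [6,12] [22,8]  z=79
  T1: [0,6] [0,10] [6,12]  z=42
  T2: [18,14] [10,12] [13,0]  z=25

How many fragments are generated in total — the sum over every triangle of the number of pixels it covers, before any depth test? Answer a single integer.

T0:
  2·area = 176  (B↔C swapped to make it positive)
  edge (6, 1)→(22, 8): d=(16,7) right/bottom  bias=-1
  edge (22, 8)→(6, 12): d=(-16,4) right/bottom  bias=-1
  edge (6, 12)→(6, 1): d=(0,-11) top-left  bias=+0
    (3,1)@(7, 3): e=[25,140,11] → X
    (4,1)@(9, 3): e=[11,132,33] → X
    (5,1)@(11, 3): e=[-3,124,55] → .
    (3,2)@(7, 5): e=[57,108,11] → X
    (5,2)@(11, 5): e=[29,92,55] → X
    (6,2)@(13, 5): e=[15,84,77] → X
    (7,2)@(15, 5): e=[1,76,99] → X
    (8,2)@(17, 5): e=[-13,68,121] → .
    (3,3)@(7, 7): e=[89,76,11] → X
    (8,3)@(17, 7): e=[19,36,121] → X
    (9,3)@(19, 7): e=[5,28,143] → X
    (10,3)@(21, 7): e=[-9,20,165] → .
  covered (22 px):
    . . . . . . . . . . .
    . . . X X . . . . . .
    . . . X X X X X . . .
    . . . X X X X X X X .
    . . . X X X X X X . .
    . . . X X . . . . . .
    . . . . . . . . . . .
T1:
  2·area = 24  (B↔C swapped to make it positive)
  edge (0, 6)→(6, 12): d=(6,6) right/bottom  bias=-1
  edge (6, 12)→(0, 10): d=(-6,-2) top-left  bias=+0
  edge (0, 10)→(0, 6): d=(0,-4) top-left  bias=+0
    (0,3)@(1, 7): e=[0,20,4] → .  [on edge]
    (0,4)@(1, 9): e=[12,8,4] → X
    (1,4)@(3, 9): e=[0,12,12] → .  [on edge]
    (0,5)@(1, 11): e=[24,-4,4] → .
    (1,5)@(3, 11): e=[12,0,12] → X  [on edge]
    (2,5)@(5, 11): e=[0,4,20] → .  [on edge]
    (1,6)@(3, 13): e=[24,-12,12] → .
    (3,6)@(7, 13): e=[0,-4,28] → .  [on edge]
    (4,6)@(9, 13): e=[-12,0,36] → .  [on edge]
  covered (2 px):
    . . . . . . . . . . .
    . . . . . . . . . . .
    . . . . . . . . . . .
    . . . . . . . . . . .
    X . . . . . . . . . .
    . X . . . . . . . . .
    . . . . . . . . . . .
T2:
  2·area = 102
  edge (18, 14)→(10, 12): d=(-8,-2) top-left  bias=+0
  edge (10, 12)→(13, 0): d=(3,-12) top-left  bias=+0
  edge (13, 0)→(18, 14): d=(5,14) right/bottom  bias=-1
    (6,0)@(13, 1): e=[94,3,5] → X
    (7,0)@(15, 1): e=[98,27,-23] → .
    (6,1)@(13, 3): e=[78,9,15] → X
    (7,1)@(15, 3): e=[82,33,-13] → .
    (6,2)@(13, 5): e=[62,15,25] → X
    (7,2)@(15, 5): e=[66,39,-3] → .
    (6,3)@(13, 7): e=[46,21,35] → X
    (7,3)@(15, 7): e=[50,45,7] → X
    (8,3)@(17, 7): e=[54,69,-21] → .
    (5,4)@(11, 9): e=[26,3,73] → X
    (8,4)@(17, 9): e=[38,75,-11] → .
    (5,5)@(11, 11): e=[10,9,83] → X
  covered (13 px):
    . . . . . . X . . . .
    . . . . . . X . . . .
    . . . . . . X . . . .
    . . . . . . X X . . .
    . . . . . X X X . . .
    . . . . . X X X . . .
    . . . . . . . X X . .

Final: 37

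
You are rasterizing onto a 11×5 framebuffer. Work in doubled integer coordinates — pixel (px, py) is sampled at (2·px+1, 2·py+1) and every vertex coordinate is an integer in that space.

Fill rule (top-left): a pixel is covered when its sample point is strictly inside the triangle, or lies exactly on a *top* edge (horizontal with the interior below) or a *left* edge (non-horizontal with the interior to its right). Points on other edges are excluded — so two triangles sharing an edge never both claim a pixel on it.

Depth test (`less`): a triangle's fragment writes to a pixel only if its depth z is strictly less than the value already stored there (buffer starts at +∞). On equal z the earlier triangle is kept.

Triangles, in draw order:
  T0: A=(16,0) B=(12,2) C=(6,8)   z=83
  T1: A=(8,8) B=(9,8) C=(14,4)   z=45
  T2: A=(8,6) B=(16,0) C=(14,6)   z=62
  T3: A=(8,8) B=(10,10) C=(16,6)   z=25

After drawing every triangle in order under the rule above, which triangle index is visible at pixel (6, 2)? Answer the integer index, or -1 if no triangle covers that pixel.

T0:
  2·area = 12  (B↔C swapped to make it positive)
  edge (16, 0)→(6, 8): d=(-10,8) right/bottom  bias=-1
  edge (6, 8)→(12, 2): d=(6,-6) top-left  bias=+0
  edge (12, 2)→(16, 0): d=(4,-2) top-left  bias=+0
    (6,0)@(13, 1): e=[14,0,-2] → ·  [on edge]
    (5,1)@(11, 3): e=[10,0,2] → #  [on edge]
    (6,1)@(13, 3): e=[-6,12,6] → ·
    (4,2)@(9, 5): e=[6,0,6] → #  [on edge]
    (5,2)@(11, 5): e=[-10,12,10] → ·
    (3,3)@(7, 7): e=[2,0,10] → #  [on edge]
    (4,3)@(9, 7): e=[-14,12,14] → ·
    (2,4)@(5, 9): e=[-2,0,14] → ·  [on edge]
    (3,4)@(7, 9): e=[-18,12,18] → ·
  covered (3 px):
    · · · · · · · · · · ·
    · · · · · # · · · · ·
    · · · · # · · · · · ·
    · · · # · · · · · · ·
    · · · · · · · · · · ·
T1:
  2·area = 4  (B↔C swapped to make it positive)
  edge (8, 8)→(14, 4): d=(6,-4) top-left  bias=+0
  edge (14, 4)→(9, 8): d=(-5,4) right/bottom  bias=-1
  edge (9, 8)→(8, 8): d=(-1,0) right/bottom  bias=-1
  covered (0 px):
    · · · · · · · · · · ·
    · · · · · · · · · · ·
    · · · · · · · · · · ·
    · · · · · · · · · · ·
    · · · · · · · · · · ·
T2:
  2·area = 36
  edge (8, 6)→(16, 0): d=(8,-6) top-left  bias=+0
  edge (16, 0)→(14, 6): d=(-2,6) right/bottom  bias=-1
  edge (14, 6)→(8, 6): d=(-6,0) right/bottom  bias=-1
    (7,0)@(15, 1): e=[2,4,30] → #
    (8,0)@(17, 1): e=[14,-8,30] → ·
    (6,1)@(13, 3): e=[6,12,18] → #
    (7,1)@(15, 3): e=[18,0,18] → ·  [on edge]
    (5,2)@(11, 5): e=[10,20,6] → #
    (7,2)@(15, 5): e=[34,-4,6] → ·
    (5,3)@(11, 7): e=[26,16,-6] → ·
    (6,3)@(13, 7): e=[38,4,-6] → ·
    (6,4)@(13, 9): e=[54,0,-18] → ·  [on edge]
  covered (4 px):
    · · · · · · · # · · ·
    · · · · · · # · · · ·
    · · · · · # # · · · ·
    · · · · · · · · · · ·
    · · · · · · · · · · ·
T3:
  2·area = 20  (B↔C swapped to make it positive)
  edge (8, 8)→(16, 6): d=(8,-2) top-left  bias=+0
  edge (16, 6)→(10, 10): d=(-6,4) right/bottom  bias=-1
  edge (10, 10)→(8, 8): d=(-2,-2) top-left  bias=+0
    (0,0)@(1, 1): e=[-70,90,0] → ·  [on edge]
    (1,1)@(3, 3): e=[-50,70,0] → ·  [on edge]
    (2,2)@(5, 5): e=[-30,50,0] → ·  [on edge]
    (3,3)@(7, 7): e=[-10,30,0] → ·  [on edge]
    (6,3)@(13, 7): e=[2,6,12] → #
    (7,3)@(15, 7): e=[6,-2,16] → ·
    (4,4)@(9, 9): e=[10,10,0] → #  [on edge]
    (5,4)@(11, 9): e=[14,2,4] → #
    (6,4)@(13, 9): e=[18,-6,8] → ·
  covered (3 px):
    · · · · · · · · · · ·
    · · · · · · · · · · ·
    · · · · · · · · · · ·
    · · · · · · # · · · ·
    · · · · # # · · · · ·

Z-buffer (winner per pixel, '.' = empty):
  . . . . . . . 2 . . .
  . . . . . 0 2 . . . .
  . . . . 0 2 2 . . . .
  . . . 0 . . 3 . . . .
  . . . . 3 3 . . . . .

Final: 2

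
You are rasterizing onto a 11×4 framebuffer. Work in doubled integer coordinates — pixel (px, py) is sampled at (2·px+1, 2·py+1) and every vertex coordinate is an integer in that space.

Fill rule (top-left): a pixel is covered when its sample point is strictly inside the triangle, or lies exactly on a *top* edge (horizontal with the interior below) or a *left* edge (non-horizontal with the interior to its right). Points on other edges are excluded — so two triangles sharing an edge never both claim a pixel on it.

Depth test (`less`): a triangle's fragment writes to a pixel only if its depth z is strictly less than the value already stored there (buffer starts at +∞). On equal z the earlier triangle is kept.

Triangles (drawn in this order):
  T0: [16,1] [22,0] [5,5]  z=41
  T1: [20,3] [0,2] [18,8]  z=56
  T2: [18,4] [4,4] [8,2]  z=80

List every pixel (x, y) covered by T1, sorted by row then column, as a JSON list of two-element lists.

T0:
  2·area = 13
  edge (16, 1)→(22, 0): d=(6,-1) top-left  bias=+0
  edge (22, 0)→(5, 5): d=(-17,5) right/bottom  bias=-1
  edge (5, 5)→(16, 1): d=(11,-4) top-left  bias=+0
    (8,0)@(17, 1): e=[1,8,4] → #
    (9,0)@(19, 1): e=[3,-2,12] → ·
    (5,1)@(11, 3): e=[7,4,2] → #
    (6,1)@(13, 3): e=[9,-6,10] → ·
    (8,1)@(17, 3): e=[13,-26,26] → ·
    (2,2)@(5, 5): e=[13,0,0] → ·  [on edge]
    (5,2)@(11, 5): e=[19,-30,24] → ·
  covered (2 px):
    · · · · · · · · # · ·
    · · · · · # · · · · ·
    · · · · · · · · · · ·
    · · · · · · · · · · ·
T1:
  2·area = 102  (B↔C swapped to make it positive)
  edge (20, 3)→(18, 8): d=(-2,5) right/bottom  bias=-1
  edge (18, 8)→(0, 2): d=(-18,-6) top-left  bias=+0
  edge (0, 2)→(20, 3): d=(20,1) right/bottom  bias=-1
    (1,1)@(3, 3): e=[85,0,17] → #  [on edge]
    (2,1)@(5, 3): e=[75,12,15] → #
    (3,1)@(7, 3): e=[65,24,13] → #
    (4,1)@(9, 3): e=[55,36,11] → #
    (5,1)@(11, 3): e=[45,48,9] → #
    (6,1)@(13, 3): e=[35,60,7] → #
    (7,1)@(15, 3): e=[25,72,5] → #
    (8,1)@(17, 3): e=[15,84,3] → #
    (9,1)@(19, 3): e=[5,96,1] → #
    (10,1)@(21, 3): e=[-5,108,-1] → ·
    (1,2)@(3, 5): e=[81,-36,57] → ·
    (2,2)@(5, 5): e=[71,-24,55] → ·
    (4,2)@(9, 5): e=[51,0,51] → #  [on edge]
    (7,3)@(15, 7): e=[17,0,85] → #  [on edge]
  covered (17 px):
    · · · · · · · · · · ·
    · # # # # # # # # # ·
    · · · · # # # # # # ·
    · · · · · · · # # · ·
T2:
  2·area = 28
  edge (18, 4)→(4, 4): d=(-14,0) right/bottom  bias=-1
  edge (4, 4)→(8, 2): d=(4,-2) top-left  bias=+0
  edge (8, 2)→(18, 4): d=(10,2) right/bottom  bias=-1
    (1,0)@(3, 1): e=[42,-14,0] → ·  [on edge]
    (3,1)@(7, 3): e=[14,2,12] → #
    (4,1)@(9, 3): e=[14,6,8] → #
    (5,1)@(11, 3): e=[14,10,4] → #
    (6,1)@(13, 3): e=[14,14,0] → ·  [on edge]
    (3,2)@(7, 5): e=[-14,10,32] → ·
    (4,2)@(9, 5): e=[-14,14,28] → ·
    (5,2)@(11, 5): e=[-14,18,24] → ·
  covered (3 px):
    · · · · · · · · · · ·
    · · · # # # · · · · ·
    · · · · · · · · · · ·
    · · · · · · · · · · ·

Answer: [[1,1],[2,1],[3,1],[4,1],[5,1],[6,1],[7,1],[8,1],[9,1],[4,2],[5,2],[6,2],[7,2],[8,2],[9,2],[7,3],[8,3]]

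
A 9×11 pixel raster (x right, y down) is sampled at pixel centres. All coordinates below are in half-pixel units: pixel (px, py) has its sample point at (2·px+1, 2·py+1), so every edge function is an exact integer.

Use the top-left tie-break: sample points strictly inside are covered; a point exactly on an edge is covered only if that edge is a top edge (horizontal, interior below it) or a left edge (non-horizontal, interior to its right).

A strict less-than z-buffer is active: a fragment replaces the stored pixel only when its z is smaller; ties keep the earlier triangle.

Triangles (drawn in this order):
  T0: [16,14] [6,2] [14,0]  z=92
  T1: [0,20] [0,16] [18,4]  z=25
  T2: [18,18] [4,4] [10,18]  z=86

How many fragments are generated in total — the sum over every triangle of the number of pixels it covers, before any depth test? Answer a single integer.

T0:
  2·area = 116
  edge (16, 14)→(6, 2): d=(-10,-12) top-left  bias=+0
  edge (6, 2)→(14, 0): d=(8,-2) top-left  bias=+0
  edge (14, 0)→(16, 14): d=(2,14) right/bottom  bias=-1
    (5,0)@(11, 1): e=[70,2,44] → █
    (6,0)@(13, 1): e=[94,6,16] → █
    (7,0)@(15, 1): e=[118,10,-12] → ·
    (3,1)@(7, 3): e=[2,10,104] → █
    (4,1)@(9, 3): e=[26,14,76] → █
    (7,1)@(15, 3): e=[98,26,-8] → ·
    (3,2)@(7, 5): e=[-18,26,108] → ·
    (4,2)@(9, 5): e=[6,30,80] → █
    (7,2)@(15, 5): e=[78,42,-4] → ·
    (4,3)@(9, 7): e=[-14,46,84] → ·
    (5,3)@(11, 7): e=[10,50,56] → █
    (7,3)@(15, 7): e=[58,58,0] → ·  [on edge]
    (8,10)@(17, 21): e=[-58,174,0] → ·  [on edge]
  covered (14 px):
    · · · · · █ █ · ·
    · · · █ █ █ █ · ·
    · · · · █ █ █ · ·
    · · · · · █ █ · ·
    · · · · · · █ █ ·
    · · · · · · · █ ·
    · · · · · · · · ·
    · · · · · · · · ·
    · · · · · · · · ·
    · · · · · · · · ·
    · · · · · · · · ·
T1:
  2·area = 72
  edge (0, 20)→(0, 16): d=(0,-4) top-left  bias=+0
  edge (0, 16)→(18, 4): d=(18,-12) top-left  bias=+0
  edge (18, 4)→(0, 20): d=(-18,16) right/bottom  bias=-1
    (5,4)@(11, 9): e=[44,6,22] → █
    (6,4)@(13, 9): e=[52,30,-10] → ·
    (4,5)@(9, 11): e=[36,18,18] → █
    (5,5)@(11, 11): e=[44,42,-14] → ·
    (2,6)@(5, 13): e=[20,6,46] → █
    (3,6)@(7, 13): e=[28,30,14] → █
    (4,6)@(9, 13): e=[36,54,-18] → ·
    (1,7)@(3, 15): e=[12,18,42] → █
    (3,7)@(7, 15): e=[28,66,-22] → ·
    (0,8)@(1, 17): e=[4,30,38] → █
    (2,8)@(5, 17): e=[20,78,-26] → ·
    (0,9)@(1, 19): e=[4,66,2] → █
  covered (9 px):
    · · · · · · · · ·
    · · · · · · · · ·
    · · · · · · · · ·
    · · · · · · · · ·
    · · · · · █ · · ·
    · · · · █ · · · ·
    · · █ █ · · · · ·
    · █ █ · · · · · ·
    █ █ · · · · · · ·
    █ · · · · · · · ·
    · · · · · · · · ·
T2:
  2·area = 112  (B↔C swapped to make it positive)
  edge (18, 18)→(10, 18): d=(-8,0) right/bottom  bias=-1
  edge (10, 18)→(4, 4): d=(-6,-14) top-left  bias=+0
  edge (4, 4)→(18, 18): d=(14,14) right/bottom  bias=-1
    (0,0)@(1, 1): e=[136,-24,0] → ·  [on edge]
    (1,1)@(3, 3): e=[120,-8,0] → ·  [on edge]
    (2,2)@(5, 5): e=[104,8,0] → ·  [on edge]
    (3,3)@(7, 7): e=[88,24,0] → ·  [on edge]
    (3,4)@(7, 9): e=[72,12,28] → █
    (4,4)@(9, 9): e=[72,40,0] → ·  [on edge]
    (3,5)@(7, 11): e=[56,0,56] → █  [on edge]
    (4,5)@(9, 11): e=[56,28,28] → █
    (5,5)@(11, 11): e=[56,56,0] → ·  [on edge]
    (3,6)@(7, 13): e=[40,-12,84] → ·
    (4,6)@(9, 13): e=[40,16,56] → █
    (5,6)@(11, 13): e=[40,44,28] → █
    (6,6)@(13, 13): e=[40,72,0] → ·  [on edge]
    (7,7)@(15, 15): e=[24,88,0] → ·  [on edge]
    (8,8)@(17, 17): e=[8,104,0] → ·  [on edge]
  covered (11 px):
    · · · · · · · · ·
    · · · · · · · · ·
    · · · · · · · · ·
    · · · · · · · · ·
    · · · █ · · · · ·
    · · · █ █ · · · ·
    · · · · █ █ · · ·
    · · · · █ █ █ · ·
    · · · · · █ █ █ ·
    · · · · · · · · ·
    · · · · · · · · ·

Final: 34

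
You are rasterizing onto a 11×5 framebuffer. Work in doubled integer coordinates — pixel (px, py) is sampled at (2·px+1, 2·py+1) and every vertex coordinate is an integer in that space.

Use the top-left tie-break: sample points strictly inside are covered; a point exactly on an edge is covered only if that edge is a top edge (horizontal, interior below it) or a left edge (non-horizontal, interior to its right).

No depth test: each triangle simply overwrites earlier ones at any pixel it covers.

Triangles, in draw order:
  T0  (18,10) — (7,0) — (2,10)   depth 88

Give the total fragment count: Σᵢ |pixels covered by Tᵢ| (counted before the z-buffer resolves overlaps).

T0:
  2·area = 160  (B↔C swapped to make it positive)
  edge (18, 10)→(2, 10): d=(-16,0) right/bottom  bias=-1
  edge (2, 10)→(7, 0): d=(5,-10) top-left  bias=+0
  edge (7, 0)→(18, 10): d=(11,10) right/bottom  bias=-1
    (3,0)@(7, 1): e=[144,5,11] → X
    (4,0)@(9, 1): e=[144,25,-9] → .
    (3,1)@(7, 3): e=[112,15,33] → X
    (4,1)@(9, 3): e=[112,35,13] → X
    (5,1)@(11, 3): e=[112,55,-7] → .
    (2,2)@(5, 5): e=[80,5,75] → X
    (5,2)@(11, 5): e=[80,65,15] → X
    (6,2)@(13, 5): e=[80,85,-5] → .
    (2,3)@(5, 7): e=[48,15,97] → X
    (6,3)@(13, 7): e=[48,95,17] → X
    (7,3)@(15, 7): e=[48,115,-3] → .
    (1,4)@(3, 9): e=[16,5,139] → X
  covered (19 px):
    . . . X . . . . . . .
    . . . X X . . . . . .
    . . X X X X . . . . .
    . . X X X X X . . . .
    . X X X X X X X . . .

Final: 19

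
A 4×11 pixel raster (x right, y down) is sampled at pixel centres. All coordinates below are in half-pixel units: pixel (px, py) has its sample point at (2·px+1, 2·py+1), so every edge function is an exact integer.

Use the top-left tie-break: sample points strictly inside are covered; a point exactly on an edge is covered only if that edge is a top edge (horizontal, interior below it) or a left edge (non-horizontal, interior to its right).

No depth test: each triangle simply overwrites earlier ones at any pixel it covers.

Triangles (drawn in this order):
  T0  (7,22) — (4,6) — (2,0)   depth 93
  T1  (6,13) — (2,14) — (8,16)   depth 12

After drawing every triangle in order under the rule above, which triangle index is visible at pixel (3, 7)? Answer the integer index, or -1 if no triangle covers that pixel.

T0:
  2·area = 14  (B↔C swapped to make it positive)
  edge (7, 22)→(2, 0): d=(-5,-22) top-left  bias=+0
  edge (2, 0)→(4, 6): d=(2,6) right/bottom  bias=-1
  edge (4, 6)→(7, 22): d=(3,16) right/bottom  bias=-1
    (1,1)@(3, 3): e=[7,0,7] → .  [on edge]
    (2,4)@(5, 9): e=[21,0,-7] → .  [on edge]
    (2,6)@(5, 13): e=[1,8,5] → X
    (3,6)@(7, 13): e=[45,-4,-27] → .
    (2,7)@(5, 15): e=[-9,12,11] → .
    (3,7)@(7, 15): e=[35,0,-21] → .  [on edge]
  covered (1 px):
    . . . .
    . . . .
    . . . .
    . . . .
    . . . .
    . . . .
    . . X .
    . . . .
    . . . .
    . . . .
    . . . .
T1:
  2·area = 14  (B↔C swapped to make it positive)
  edge (6, 13)→(8, 16): d=(2,3) right/bottom  bias=-1
  edge (8, 16)→(2, 14): d=(-6,-2) top-left  bias=+0
  edge (2, 14)→(6, 13): d=(4,-1) top-left  bias=+0
    (2,7)@(5, 15): e=[7,0,7] → X  [on edge]
    (3,7)@(7, 15): e=[1,4,9] → X
    (2,8)@(5, 17): e=[11,-12,15] → .
    (3,8)@(7, 17): e=[5,-8,17] → .
  covered (2 px):
    . . . .
    . . . .
    . . . .
    . . . .
    . . . .
    . . . .
    . . . .
    . . X X
    . . . .
    . . . .
    . . . .

Z-buffer (winner per pixel, '.' = empty):
  . . . .
  . . . .
  . . . .
  . . . .
  . . . .
  . . . .
  . . 0 .
  . . 1 1
  . . . .
  . . . .
  . . . .

Final: 1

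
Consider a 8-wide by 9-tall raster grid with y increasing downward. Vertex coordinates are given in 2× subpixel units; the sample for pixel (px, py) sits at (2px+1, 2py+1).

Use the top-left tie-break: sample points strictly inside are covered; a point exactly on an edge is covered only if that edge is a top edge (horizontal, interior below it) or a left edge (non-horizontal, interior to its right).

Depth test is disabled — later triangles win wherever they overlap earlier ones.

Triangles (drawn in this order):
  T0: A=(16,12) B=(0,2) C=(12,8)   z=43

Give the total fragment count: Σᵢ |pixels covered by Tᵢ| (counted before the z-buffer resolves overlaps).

T0:
  2·area = 24
  edge (16, 12)→(0, 2): d=(-16,-10) top-left  bias=+0
  edge (0, 2)→(12, 8): d=(12,6) right/bottom  bias=-1
  edge (12, 8)→(16, 12): d=(4,4) right/bottom  bias=-1
    (2,0)@(5, 1): e=[66,-42,0] → .  [on edge]
    (3,1)@(7, 3): e=[54,-30,0] → .  [on edge]
    (2,2)@(5, 5): e=[2,6,16] → X
    (3,2)@(7, 5): e=[22,-6,8] → .
    (4,2)@(9, 5): e=[42,-18,0] → .  [on edge]
    (2,3)@(5, 7): e=[-30,30,24] → .
    (4,3)@(9, 7): e=[10,6,8] → X
    (5,3)@(11, 7): e=[30,-6,0] → .  [on edge]
    (4,4)@(9, 9): e=[-22,30,16] → .
    (6,4)@(13, 9): e=[18,6,0] → .  [on edge]
    (7,5)@(15, 11): e=[6,18,0] → .  [on edge]
  covered (2 px):
    . . . . . . . .
    . . . . . . . .
    . . X . . . . .
    . . . . X . . .
    . . . . . . . .
    . . . . . . . .
    . . . . . . . .
    . . . . . . . .
    . . . . . . . .

Result: 2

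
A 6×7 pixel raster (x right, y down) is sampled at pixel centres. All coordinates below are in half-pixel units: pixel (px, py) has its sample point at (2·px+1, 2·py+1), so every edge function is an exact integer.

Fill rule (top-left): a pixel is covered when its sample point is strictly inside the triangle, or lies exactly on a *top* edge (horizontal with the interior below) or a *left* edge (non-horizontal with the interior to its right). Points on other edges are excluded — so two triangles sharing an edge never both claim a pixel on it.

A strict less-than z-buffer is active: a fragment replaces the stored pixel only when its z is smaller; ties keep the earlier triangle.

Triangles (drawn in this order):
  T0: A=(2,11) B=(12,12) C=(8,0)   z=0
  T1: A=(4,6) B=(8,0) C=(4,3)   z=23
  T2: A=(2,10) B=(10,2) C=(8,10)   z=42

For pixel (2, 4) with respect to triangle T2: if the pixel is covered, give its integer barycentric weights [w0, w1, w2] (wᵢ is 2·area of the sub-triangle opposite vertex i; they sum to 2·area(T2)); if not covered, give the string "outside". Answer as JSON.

T0:
  2·area = 116  (B↔C swapped to make it positive)
  edge (2, 11)→(8, 0): d=(6,-11) top-left  bias=+0
  edge (8, 0)→(12, 12): d=(4,12) right/bottom  bias=-1
  edge (12, 12)→(2, 11): d=(-10,-1) top-left  bias=+0
    (3,1)@(7, 3): e=[7,24,85] → #
    (4,1)@(9, 3): e=[29,0,87] → ·  [on edge]
    (3,2)@(7, 5): e=[19,32,65] → #
    (4,2)@(9, 5): e=[41,8,67] → #
    (5,2)@(11, 5): e=[63,-16,69] → ·
    (2,3)@(5, 7): e=[9,64,43] → #
    (5,3)@(11, 7): e=[75,-8,49] → ·
    (2,4)@(5, 9): e=[21,72,23] → #
    (5,4)@(11, 9): e=[87,0,29] → ·  [on edge]
    (1,5)@(3, 11): e=[11,104,1] → #
    (5,5)@(11, 11): e=[99,8,9] → #
    (1,6)@(3, 13): e=[23,112,-19] → ·
  covered (14 px):
    · · · · · ·
    · · · # · ·
    · · · # # ·
    · · # # # ·
    · · # # # ·
    · # # # # #
    · · · · · ·
T1:
  2·area = 12  (B↔C swapped to make it positive)
  edge (4, 6)→(4, 3): d=(0,-3) top-left  bias=+0
  edge (4, 3)→(8, 0): d=(4,-3) top-left  bias=+0
  edge (8, 0)→(4, 6): d=(-4,6) right/bottom  bias=-1
    (3,0)@(7, 1): e=[9,1,2] → #
    (4,0)@(9, 1): e=[15,7,-10] → ·
    (2,1)@(5, 3): e=[3,3,6] → #
    (3,1)@(7, 3): e=[9,9,-6] → ·
    (2,2)@(5, 5): e=[3,11,-2] → ·
  covered (2 px):
    · · · # · ·
    · · # · · ·
    · · · · · ·
    · · · · · ·
    · · · · · ·
    · · · · · ·
    · · · · · ·
T2:
  2·area = 48
  edge (2, 10)→(10, 2): d=(8,-8) top-left  bias=+0
  edge (10, 2)→(8, 10): d=(-2,8) right/bottom  bias=-1
  edge (8, 10)→(2, 10): d=(-6,0) right/bottom  bias=-1
    (5,0)@(11, 1): e=[0,-6,54] → ·  [on edge]
    (4,1)@(9, 3): e=[0,6,42] → #  [on edge]
    (5,1)@(11, 3): e=[16,-10,42] → ·
    (3,2)@(7, 5): e=[0,18,30] → #  [on edge]
    (5,2)@(11, 5): e=[32,-14,30] → ·
    (2,3)@(5, 7): e=[0,30,18] → #  [on edge]
    (4,3)@(9, 7): e=[32,-2,18] → ·
    (1,4)@(3, 9): e=[0,42,6] → #  [on edge]
    (4,4)@(9, 9): e=[48,-6,6] → ·
    (0,5)@(1, 11): e=[0,54,-6] → ·  [on edge]
    (1,5)@(3, 11): e=[16,38,-6] → ·
    (2,5)@(5, 11): e=[32,22,-6] → ·
  covered (8 px):
    · · · · · ·
    · · · · # ·
    · · · # # ·
    · · # # · ·
    · # # # · ·
    · · · · · ·
    · · · · · ·

Result: [26,6,16]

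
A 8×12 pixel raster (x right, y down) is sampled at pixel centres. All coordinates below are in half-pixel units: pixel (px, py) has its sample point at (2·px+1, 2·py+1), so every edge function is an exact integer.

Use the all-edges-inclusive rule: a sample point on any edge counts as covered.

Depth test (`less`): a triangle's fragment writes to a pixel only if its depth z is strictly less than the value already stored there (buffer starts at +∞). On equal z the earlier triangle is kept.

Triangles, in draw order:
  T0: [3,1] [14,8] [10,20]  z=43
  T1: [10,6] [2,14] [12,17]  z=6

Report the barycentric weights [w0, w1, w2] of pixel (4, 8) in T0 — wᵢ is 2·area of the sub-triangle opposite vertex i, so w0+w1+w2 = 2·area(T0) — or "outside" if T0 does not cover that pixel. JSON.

T0:
  2·area = 160
  edge (3, 1)→(14, 8): d=(11,7) inclusive
  edge (14, 8)→(10, 20): d=(-4,12) inclusive
  edge (10, 20)→(3, 1): d=(-7,-19) inclusive
    (1,0)@(3, 1): e=[0,160,0] → X  [on edge]
    (2,0)@(5, 1): e=[-14,136,38] → .
    (1,1)@(3, 3): e=[22,152,-14] → .
    (2,1)@(5, 3): e=[8,128,24] → X
    (3,1)@(7, 3): e=[-6,104,62] → .
    (2,2)@(5, 5): e=[30,120,10] → X
    (3,2)@(7, 5): e=[16,96,48] → X
    (4,2)@(9, 5): e=[2,72,86] → X
    (5,2)@(11, 5): e=[-12,48,124] → .
    (7,2)@(15, 5): e=[-40,0,200] → .  [on edge]
    (2,3)@(5, 7): e=[52,112,-4] → .
    (3,3)@(7, 7): e=[38,88,34] → X
    (6,5)@(13, 11): e=[40,0,120] → X  [on edge]
    (5,8)@(11, 17): e=[120,0,40] → X  [on edge]
    (4,11)@(9, 23): e=[200,0,-40] → .  [on edge]
  covered (22 px):
    . X . . . . . .
    . . X . . . . .
    . . X X X . . .
    . . . X X X . .
    . . . X X X X .
    . . . X X X X .
    . . . . X X . .
    . . . . X X . .
    . . . . X X . .
    . . . . . . . .
    . . . . . . . .
    . . . . . . . .
T1:
  2·area = 104  (B↔C swapped to make it positive)
  edge (10, 6)→(12, 17): d=(2,11) inclusive
  edge (12, 17)→(2, 14): d=(-10,-3) inclusive
  edge (2, 14)→(10, 6): d=(8,-8) inclusive
    (7,0)@(15, 1): e=[-65,169,0] → .  [on edge]
    (6,1)@(13, 3): e=[-39,143,0] → .  [on edge]
    (5,2)@(11, 5): e=[-13,117,0] → .  [on edge]
    (4,3)@(9, 7): e=[13,91,0] → X  [on edge]
    (5,3)@(11, 7): e=[-9,97,16] → .
    (3,4)@(7, 9): e=[39,65,0] → X  [on edge]
    (5,4)@(11, 9): e=[-5,77,32] → .
    (2,5)@(5, 11): e=[65,39,0] → X  [on edge]
    (5,5)@(11, 11): e=[-1,57,48] → .
    (1,6)@(3, 13): e=[91,13,0] → X  [on edge]
    (5,6)@(11, 13): e=[3,37,64] → X
    (6,6)@(13, 13): e=[-19,43,80] → .
    (0,7)@(1, 15): e=[117,-13,0] → .  [on edge]
  covered (14 px):
    . . . . . . . .
    . . . . . . . .
    . . . . . . . .
    . . . . X . . .
    . . . X X . . .
    . . X X X . . .
    . X X X X X . .
    . . . X X X . .
    . . . . . . . .
    . . . . . . . .
    . . . . . . . .
    . . . . . . . .

Final: [24,2,134]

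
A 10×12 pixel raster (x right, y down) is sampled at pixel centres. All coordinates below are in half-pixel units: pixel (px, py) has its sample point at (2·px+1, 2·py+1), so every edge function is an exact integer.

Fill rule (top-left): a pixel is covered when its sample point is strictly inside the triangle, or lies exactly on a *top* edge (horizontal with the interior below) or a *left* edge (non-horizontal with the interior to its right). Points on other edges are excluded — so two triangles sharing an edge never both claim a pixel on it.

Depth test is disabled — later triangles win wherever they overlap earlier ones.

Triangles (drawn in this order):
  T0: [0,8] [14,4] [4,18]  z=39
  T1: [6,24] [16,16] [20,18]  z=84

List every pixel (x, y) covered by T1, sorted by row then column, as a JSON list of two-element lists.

T0:
  2·area = 156
  edge (0, 8)→(14, 4): d=(14,-4) top-left  bias=+0
  edge (14, 4)→(4, 18): d=(-10,14) right/bottom  bias=-1
  edge (4, 18)→(0, 8): d=(-4,-10) top-left  bias=+0
    (5,2)@(11, 5): e=[2,32,122] → #
    (6,2)@(13, 5): e=[10,4,142] → #
    (7,2)@(15, 5): e=[18,-24,162] → ·
    (2,3)@(5, 7): e=[6,96,54] → #
    (3,3)@(7, 7): e=[14,68,74] → #
    (4,3)@(9, 7): e=[22,40,94] → #
    (6,3)@(13, 7): e=[38,-16,134] → ·
    (0,4)@(1, 9): e=[18,132,6] → #
    (1,4)@(3, 9): e=[26,104,26] → #
    (5,4)@(11, 9): e=[58,-8,106] → ·
    (0,5)@(1, 11): e=[46,112,-2] → ·
    (1,5)@(3, 11): e=[54,84,18] → #
    (4,5)@(9, 11): e=[78,0,78] → ·  [on edge]
  covered (19 px):
    · · · · · · · · · ·
    · · · · · · · · · ·
    · · · · · # # · · ·
    · · # # # # · · · ·
    # # # # # · · · · ·
    · # # # · · · · · ·
    · # # # · · · · · ·
    · # # · · · · · · ·
    · · · · · · · · · ·
    · · · · · · · · · ·
    · · · · · · · · · ·
    · · · · · · · · · ·
T1:
  2·area = 52
  edge (6, 24)→(16, 16): d=(10,-8) top-left  bias=+0
  edge (16, 16)→(20, 18): d=(4,2) right/bottom  bias=-1
  edge (20, 18)→(6, 24): d=(-14,6) right/bottom  bias=-1
    (7,8)@(15, 17): e=[2,6,44] → #
    (8,8)@(17, 17): e=[18,2,32] → #
    (9,8)@(19, 17): e=[34,-2,20] → ·
    (6,9)@(13, 19): e=[6,18,28] → #
    (9,9)@(19, 19): e=[54,6,-8] → ·
    (5,10)@(11, 21): e=[10,30,12] → #
    (6,10)@(13, 21): e=[26,26,0] → ·  [on edge]
    (7,10)@(15, 21): e=[42,22,-12] → ·
    (8,10)@(17, 21): e=[58,18,-24] → ·
    (5,11)@(11, 23): e=[30,38,-16] → ·
  covered (6 px):
    · · · · · · · · · ·
    · · · · · · · · · ·
    · · · · · · · · · ·
    · · · · · · · · · ·
    · · · · · · · · · ·
    · · · · · · · · · ·
    · · · · · · · · · ·
    · · · · · · · · · ·
    · · · · · · · # # ·
    · · · · · · # # # ·
    · · · · · # · · · ·
    · · · · · · · · · ·

Result: [[7,8],[8,8],[6,9],[7,9],[8,9],[5,10]]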